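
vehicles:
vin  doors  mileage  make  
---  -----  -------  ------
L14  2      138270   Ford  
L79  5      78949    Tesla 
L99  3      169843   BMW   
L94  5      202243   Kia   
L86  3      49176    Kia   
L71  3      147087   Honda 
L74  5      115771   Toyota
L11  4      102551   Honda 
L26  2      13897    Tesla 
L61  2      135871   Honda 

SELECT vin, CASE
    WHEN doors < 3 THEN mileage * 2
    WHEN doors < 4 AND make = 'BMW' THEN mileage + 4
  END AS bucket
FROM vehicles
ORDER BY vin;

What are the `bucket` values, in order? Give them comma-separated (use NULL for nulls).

vin=L11: (no match → NULL) → NULL
vin=L14: doors < 3 → 276540
vin=L26: doors < 3 → 27794
vin=L61: doors < 3 → 271742
vin=L71: (no match → NULL) → NULL
vin=L74: (no match → NULL) → NULL
vin=L79: (no match → NULL) → NULL
vin=L86: (no match → NULL) → NULL
vin=L94: (no match → NULL) → NULL
vin=L99: doors < 4 AND make = 'BMW' → 169847

NULL, 276540, 27794, 271742, NULL, NULL, NULL, NULL, NULL, 169847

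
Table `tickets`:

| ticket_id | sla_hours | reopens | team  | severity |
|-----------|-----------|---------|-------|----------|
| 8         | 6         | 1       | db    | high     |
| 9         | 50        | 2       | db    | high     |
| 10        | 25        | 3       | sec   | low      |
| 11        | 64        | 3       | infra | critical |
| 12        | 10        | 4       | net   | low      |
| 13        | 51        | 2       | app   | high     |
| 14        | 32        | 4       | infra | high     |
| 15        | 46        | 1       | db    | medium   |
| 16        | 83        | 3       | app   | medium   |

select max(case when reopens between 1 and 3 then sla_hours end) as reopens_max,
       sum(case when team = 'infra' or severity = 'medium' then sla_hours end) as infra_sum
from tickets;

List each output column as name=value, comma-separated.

[reopens_max: reopens between 1 and 3]
ticket_id=8: ✓ → 6
ticket_id=9: ✓ → 50
ticket_id=10: ✓ → 25
ticket_id=11: ✓ → 64
ticket_id=12: ✗
ticket_id=13: ✓ → 51
ticket_id=14: ✗
ticket_id=15: ✓ → 46
ticket_id=16: ✓ → 83
reopens_max = MAX(6, 50, 25, 64, 51, 46, 83) = 83
—
[infra_sum: team = 'infra' or severity = 'medium']
ticket_id=8: ✗
ticket_id=9: ✗
ticket_id=10: ✗
ticket_id=11: ✓ → 64
ticket_id=12: ✗
ticket_id=13: ✗
ticket_id=14: ✓ → 32
ticket_id=15: ✓ → 46
ticket_id=16: ✓ → 83
infra_sum = 64 + 32 + 46 + 83 = 225

reopens_max=83, infra_sum=225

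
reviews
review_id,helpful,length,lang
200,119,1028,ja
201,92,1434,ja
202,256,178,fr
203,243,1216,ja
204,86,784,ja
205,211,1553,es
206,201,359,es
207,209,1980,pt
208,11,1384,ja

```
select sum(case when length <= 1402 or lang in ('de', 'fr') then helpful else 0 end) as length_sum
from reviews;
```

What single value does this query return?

review_id=200: ✓ → 119
review_id=201: ✗
review_id=202: ✓ → 256
review_id=203: ✓ → 243
review_id=204: ✓ → 86
review_id=205: ✗
review_id=206: ✓ → 201
review_id=207: ✗
review_id=208: ✓ → 11
length_sum = 119 + 256 + 243 + 86 + 201 + 11 = 916

916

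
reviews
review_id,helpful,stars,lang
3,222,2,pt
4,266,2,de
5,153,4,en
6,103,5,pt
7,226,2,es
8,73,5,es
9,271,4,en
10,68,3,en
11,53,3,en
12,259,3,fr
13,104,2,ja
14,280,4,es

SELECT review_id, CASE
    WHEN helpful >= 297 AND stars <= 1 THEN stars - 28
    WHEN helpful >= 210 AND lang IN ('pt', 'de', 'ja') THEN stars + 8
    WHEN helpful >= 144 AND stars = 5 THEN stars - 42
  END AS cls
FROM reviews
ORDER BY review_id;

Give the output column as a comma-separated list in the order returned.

review_id=3: helpful >= 210 AND lang IN ('pt', 'de', 'ja') → 10
review_id=4: helpful >= 210 AND lang IN ('pt', 'de', 'ja') → 10
review_id=5: (no match → NULL) → NULL
review_id=6: (no match → NULL) → NULL
review_id=7: (no match → NULL) → NULL
review_id=8: (no match → NULL) → NULL
review_id=9: (no match → NULL) → NULL
review_id=10: (no match → NULL) → NULL
review_id=11: (no match → NULL) → NULL
review_id=12: (no match → NULL) → NULL
review_id=13: (no match → NULL) → NULL
review_id=14: (no match → NULL) → NULL

10, 10, NULL, NULL, NULL, NULL, NULL, NULL, NULL, NULL, NULL, NULL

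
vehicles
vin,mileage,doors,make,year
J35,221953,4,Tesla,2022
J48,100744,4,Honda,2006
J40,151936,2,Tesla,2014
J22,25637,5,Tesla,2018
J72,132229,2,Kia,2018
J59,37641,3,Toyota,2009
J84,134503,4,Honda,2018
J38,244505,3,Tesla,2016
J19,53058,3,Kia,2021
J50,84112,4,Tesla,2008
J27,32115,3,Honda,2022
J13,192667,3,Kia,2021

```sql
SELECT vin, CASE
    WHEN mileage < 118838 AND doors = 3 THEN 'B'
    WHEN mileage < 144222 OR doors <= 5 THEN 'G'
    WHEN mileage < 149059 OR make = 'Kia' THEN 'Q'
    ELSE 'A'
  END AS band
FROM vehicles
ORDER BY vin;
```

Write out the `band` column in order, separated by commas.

vin=J13: mileage < 144222 OR doors <= 5 → G
vin=J19: mileage < 118838 AND doors = 3 → B
vin=J22: mileage < 144222 OR doors <= 5 → G
vin=J27: mileage < 118838 AND doors = 3 → B
vin=J35: mileage < 144222 OR doors <= 5 → G
vin=J38: mileage < 144222 OR doors <= 5 → G
vin=J40: mileage < 144222 OR doors <= 5 → G
vin=J48: mileage < 144222 OR doors <= 5 → G
vin=J50: mileage < 144222 OR doors <= 5 → G
vin=J59: mileage < 118838 AND doors = 3 → B
vin=J72: mileage < 144222 OR doors <= 5 → G
vin=J84: mileage < 144222 OR doors <= 5 → G

G, B, G, B, G, G, G, G, G, B, G, G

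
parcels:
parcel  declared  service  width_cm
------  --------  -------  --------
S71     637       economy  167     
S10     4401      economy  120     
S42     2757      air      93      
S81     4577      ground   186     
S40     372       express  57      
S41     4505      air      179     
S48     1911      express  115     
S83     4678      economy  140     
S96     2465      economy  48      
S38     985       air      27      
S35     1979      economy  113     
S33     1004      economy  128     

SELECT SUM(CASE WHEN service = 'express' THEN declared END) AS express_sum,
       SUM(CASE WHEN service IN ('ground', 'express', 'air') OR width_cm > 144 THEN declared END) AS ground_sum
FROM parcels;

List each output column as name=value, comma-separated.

express_sum=2283, ground_sum=15744

[express_sum: service = 'express']
parcel=S71: ✗
parcel=S10: ✗
parcel=S42: ✗
parcel=S81: ✗
parcel=S40: ✓ → 372
parcel=S41: ✗
parcel=S48: ✓ → 1911
parcel=S83: ✗
parcel=S96: ✗
parcel=S38: ✗
parcel=S35: ✗
parcel=S33: ✗
express_sum = 372 + 1911 = 2283
—
[ground_sum: service IN ('ground', 'express', 'air') OR width_cm > 144]
parcel=S71: ✓ → 637
parcel=S10: ✗
parcel=S42: ✓ → 2757
parcel=S81: ✓ → 4577
parcel=S40: ✓ → 372
parcel=S41: ✓ → 4505
parcel=S48: ✓ → 1911
parcel=S83: ✗
parcel=S96: ✗
parcel=S38: ✓ → 985
parcel=S35: ✗
parcel=S33: ✗
ground_sum = 637 + 2757 + 4577 + 372 + 4505 + 1911 + 985 = 15744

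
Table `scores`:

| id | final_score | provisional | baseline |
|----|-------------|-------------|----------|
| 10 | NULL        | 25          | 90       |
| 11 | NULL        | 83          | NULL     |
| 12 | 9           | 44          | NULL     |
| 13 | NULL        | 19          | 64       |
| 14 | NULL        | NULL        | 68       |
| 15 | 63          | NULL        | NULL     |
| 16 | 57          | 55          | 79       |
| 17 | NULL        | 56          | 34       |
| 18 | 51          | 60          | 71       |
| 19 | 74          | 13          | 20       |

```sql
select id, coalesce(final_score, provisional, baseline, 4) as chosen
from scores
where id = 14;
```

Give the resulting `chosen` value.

id = 14: final_score=NULL, provisional=NULL, baseline=68.
final_score=NULL, provisional=NULL, baseline=68 → 68

68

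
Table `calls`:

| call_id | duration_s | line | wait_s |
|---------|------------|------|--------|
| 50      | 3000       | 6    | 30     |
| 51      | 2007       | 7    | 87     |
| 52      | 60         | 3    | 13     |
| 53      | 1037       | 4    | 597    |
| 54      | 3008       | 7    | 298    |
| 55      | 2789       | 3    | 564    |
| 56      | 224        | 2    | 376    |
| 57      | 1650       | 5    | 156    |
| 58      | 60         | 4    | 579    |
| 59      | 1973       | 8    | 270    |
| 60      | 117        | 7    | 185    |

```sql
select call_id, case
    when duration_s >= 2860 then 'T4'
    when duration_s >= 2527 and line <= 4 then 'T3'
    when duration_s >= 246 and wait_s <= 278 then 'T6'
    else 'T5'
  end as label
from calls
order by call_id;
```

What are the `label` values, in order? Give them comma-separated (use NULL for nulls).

call_id=50: duration_s >= 2860 → T4
call_id=51: duration_s >= 246 and wait_s <= 278 → T6
call_id=52: ELSE → T5
call_id=53: ELSE → T5
call_id=54: duration_s >= 2860 → T4
call_id=55: duration_s >= 2527 and line <= 4 → T3
call_id=56: ELSE → T5
call_id=57: duration_s >= 246 and wait_s <= 278 → T6
call_id=58: ELSE → T5
call_id=59: duration_s >= 246 and wait_s <= 278 → T6
call_id=60: ELSE → T5

T4, T6, T5, T5, T4, T3, T5, T6, T5, T6, T5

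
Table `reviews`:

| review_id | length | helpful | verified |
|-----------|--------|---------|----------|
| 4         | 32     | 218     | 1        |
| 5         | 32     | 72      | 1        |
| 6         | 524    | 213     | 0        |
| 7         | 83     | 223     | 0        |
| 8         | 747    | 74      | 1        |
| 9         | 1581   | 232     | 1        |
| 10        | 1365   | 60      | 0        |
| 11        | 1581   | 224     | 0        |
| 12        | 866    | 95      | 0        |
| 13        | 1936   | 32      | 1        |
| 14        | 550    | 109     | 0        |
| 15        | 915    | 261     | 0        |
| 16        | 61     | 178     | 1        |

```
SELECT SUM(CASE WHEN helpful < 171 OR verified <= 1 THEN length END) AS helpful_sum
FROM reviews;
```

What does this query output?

review_id=4: ✓ → 32
review_id=5: ✓ → 32
review_id=6: ✓ → 524
review_id=7: ✓ → 83
review_id=8: ✓ → 747
review_id=9: ✓ → 1581
review_id=10: ✓ → 1365
review_id=11: ✓ → 1581
review_id=12: ✓ → 866
review_id=13: ✓ → 1936
review_id=14: ✓ → 550
review_id=15: ✓ → 915
review_id=16: ✓ → 61
helpful_sum = 32 + 32 + 524 + 83 + 747 + 1581 + 1365 + 1581 + 866 + 1936 + 550 + 915 + 61 = 10273

10273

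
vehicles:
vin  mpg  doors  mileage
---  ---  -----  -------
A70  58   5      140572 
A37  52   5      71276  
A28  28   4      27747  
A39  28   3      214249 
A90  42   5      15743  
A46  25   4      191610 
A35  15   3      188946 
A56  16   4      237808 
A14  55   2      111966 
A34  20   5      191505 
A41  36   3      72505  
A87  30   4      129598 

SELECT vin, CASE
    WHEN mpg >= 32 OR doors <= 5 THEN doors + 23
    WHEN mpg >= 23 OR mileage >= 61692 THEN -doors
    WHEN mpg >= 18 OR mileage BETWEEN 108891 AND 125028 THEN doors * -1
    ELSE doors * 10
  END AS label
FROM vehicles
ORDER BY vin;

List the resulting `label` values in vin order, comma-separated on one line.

25, 27, 28, 26, 28, 26, 26, 27, 27, 28, 27, 28

vin=A14: mpg >= 32 OR doors <= 5 → 25
vin=A28: mpg >= 32 OR doors <= 5 → 27
vin=A34: mpg >= 32 OR doors <= 5 → 28
vin=A35: mpg >= 32 OR doors <= 5 → 26
vin=A37: mpg >= 32 OR doors <= 5 → 28
vin=A39: mpg >= 32 OR doors <= 5 → 26
vin=A41: mpg >= 32 OR doors <= 5 → 26
vin=A46: mpg >= 32 OR doors <= 5 → 27
vin=A56: mpg >= 32 OR doors <= 5 → 27
vin=A70: mpg >= 32 OR doors <= 5 → 28
vin=A87: mpg >= 32 OR doors <= 5 → 27
vin=A90: mpg >= 32 OR doors <= 5 → 28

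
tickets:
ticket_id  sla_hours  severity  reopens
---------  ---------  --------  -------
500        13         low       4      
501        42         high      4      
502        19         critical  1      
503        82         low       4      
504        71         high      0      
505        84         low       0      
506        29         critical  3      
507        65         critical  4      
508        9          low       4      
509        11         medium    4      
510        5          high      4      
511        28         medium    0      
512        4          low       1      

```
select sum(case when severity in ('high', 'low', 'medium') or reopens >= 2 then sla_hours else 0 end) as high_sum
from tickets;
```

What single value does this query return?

443

ticket_id=500: ✓ → 13
ticket_id=501: ✓ → 42
ticket_id=502: ✗
ticket_id=503: ✓ → 82
ticket_id=504: ✓ → 71
ticket_id=505: ✓ → 84
ticket_id=506: ✓ → 29
ticket_id=507: ✓ → 65
ticket_id=508: ✓ → 9
ticket_id=509: ✓ → 11
ticket_id=510: ✓ → 5
ticket_id=511: ✓ → 28
ticket_id=512: ✓ → 4
high_sum = 13 + 42 + 82 + 71 + 84 + 29 + 65 + 9 + 11 + 5 + 28 + 4 = 443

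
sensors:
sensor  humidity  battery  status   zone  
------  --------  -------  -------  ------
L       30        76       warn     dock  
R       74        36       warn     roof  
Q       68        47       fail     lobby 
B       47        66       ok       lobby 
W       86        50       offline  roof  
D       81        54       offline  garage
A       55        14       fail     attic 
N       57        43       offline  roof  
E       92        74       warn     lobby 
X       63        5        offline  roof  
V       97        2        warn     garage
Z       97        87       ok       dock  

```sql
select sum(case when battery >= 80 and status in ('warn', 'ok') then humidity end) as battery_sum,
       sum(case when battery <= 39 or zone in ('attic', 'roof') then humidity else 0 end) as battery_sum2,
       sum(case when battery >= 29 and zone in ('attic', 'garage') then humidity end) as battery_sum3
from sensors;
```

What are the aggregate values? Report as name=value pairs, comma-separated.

battery_sum=97, battery_sum2=432, battery_sum3=81

[battery_sum: battery >= 80 and status in ('warn', 'ok')]
sensor=L: ✗
sensor=R: ✗
sensor=Q: ✗
sensor=B: ✗
sensor=W: ✗
sensor=D: ✗
sensor=A: ✗
sensor=N: ✗
sensor=E: ✗
sensor=X: ✗
sensor=V: ✗
sensor=Z: ✓ → 97
battery_sum = 97
—
[battery_sum2: battery <= 39 or zone in ('attic', 'roof')]
sensor=L: ✗
sensor=R: ✓ → 74
sensor=Q: ✗
sensor=B: ✗
sensor=W: ✓ → 86
sensor=D: ✗
sensor=A: ✓ → 55
sensor=N: ✓ → 57
sensor=E: ✗
sensor=X: ✓ → 63
sensor=V: ✓ → 97
sensor=Z: ✗
battery_sum2 = 74 + 86 + 55 + 57 + 63 + 97 = 432
—
[battery_sum3: battery >= 29 and zone in ('attic', 'garage')]
sensor=L: ✗
sensor=R: ✗
sensor=Q: ✗
sensor=B: ✗
sensor=W: ✗
sensor=D: ✓ → 81
sensor=A: ✗
sensor=N: ✗
sensor=E: ✗
sensor=X: ✗
sensor=V: ✗
sensor=Z: ✗
battery_sum3 = 81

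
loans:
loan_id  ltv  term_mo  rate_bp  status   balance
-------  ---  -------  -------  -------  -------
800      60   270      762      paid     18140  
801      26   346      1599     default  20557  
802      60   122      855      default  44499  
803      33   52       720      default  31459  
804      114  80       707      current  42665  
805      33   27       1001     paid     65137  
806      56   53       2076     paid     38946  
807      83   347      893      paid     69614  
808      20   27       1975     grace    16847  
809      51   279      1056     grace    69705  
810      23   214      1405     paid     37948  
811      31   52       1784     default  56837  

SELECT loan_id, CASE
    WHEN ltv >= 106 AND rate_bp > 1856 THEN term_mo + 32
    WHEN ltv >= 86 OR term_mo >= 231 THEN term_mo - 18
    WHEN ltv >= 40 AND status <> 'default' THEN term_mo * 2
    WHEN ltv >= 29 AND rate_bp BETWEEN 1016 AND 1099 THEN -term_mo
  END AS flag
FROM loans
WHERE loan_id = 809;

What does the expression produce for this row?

261

loan_id = 809: ltv=51, term_mo=279, rate_bp=1056, status=grace, balance=69705.
ltv >= 106 AND rate_bp > 1856 → false
ltv >= 86 OR term_mo >= 231 → true → 261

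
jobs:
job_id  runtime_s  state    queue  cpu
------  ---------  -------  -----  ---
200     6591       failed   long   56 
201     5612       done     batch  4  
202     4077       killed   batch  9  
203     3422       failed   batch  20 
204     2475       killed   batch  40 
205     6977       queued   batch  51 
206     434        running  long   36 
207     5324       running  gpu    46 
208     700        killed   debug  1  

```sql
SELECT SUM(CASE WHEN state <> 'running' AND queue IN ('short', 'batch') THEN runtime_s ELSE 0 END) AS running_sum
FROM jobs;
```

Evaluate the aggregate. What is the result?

22563

job_id=200: ✗
job_id=201: ✓ → 5612
job_id=202: ✓ → 4077
job_id=203: ✓ → 3422
job_id=204: ✓ → 2475
job_id=205: ✓ → 6977
job_id=206: ✗
job_id=207: ✗
job_id=208: ✗
running_sum = 5612 + 4077 + 3422 + 2475 + 6977 = 22563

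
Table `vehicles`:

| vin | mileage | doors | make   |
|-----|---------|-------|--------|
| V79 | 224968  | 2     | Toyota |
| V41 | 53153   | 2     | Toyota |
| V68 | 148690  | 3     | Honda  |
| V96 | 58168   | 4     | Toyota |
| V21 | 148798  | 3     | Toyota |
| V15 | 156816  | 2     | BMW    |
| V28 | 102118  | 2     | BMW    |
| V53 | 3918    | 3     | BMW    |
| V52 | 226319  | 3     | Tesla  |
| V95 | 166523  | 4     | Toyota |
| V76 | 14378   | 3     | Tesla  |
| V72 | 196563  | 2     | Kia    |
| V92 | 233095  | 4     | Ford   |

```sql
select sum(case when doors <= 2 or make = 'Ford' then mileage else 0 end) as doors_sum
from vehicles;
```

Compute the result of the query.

966713

vin=V79: ✓ → 224968
vin=V41: ✓ → 53153
vin=V68: ✗
vin=V96: ✗
vin=V21: ✗
vin=V15: ✓ → 156816
vin=V28: ✓ → 102118
vin=V53: ✗
vin=V52: ✗
vin=V95: ✗
vin=V76: ✗
vin=V72: ✓ → 196563
vin=V92: ✓ → 233095
doors_sum = 224968 + 53153 + 156816 + 102118 + 196563 + 233095 = 966713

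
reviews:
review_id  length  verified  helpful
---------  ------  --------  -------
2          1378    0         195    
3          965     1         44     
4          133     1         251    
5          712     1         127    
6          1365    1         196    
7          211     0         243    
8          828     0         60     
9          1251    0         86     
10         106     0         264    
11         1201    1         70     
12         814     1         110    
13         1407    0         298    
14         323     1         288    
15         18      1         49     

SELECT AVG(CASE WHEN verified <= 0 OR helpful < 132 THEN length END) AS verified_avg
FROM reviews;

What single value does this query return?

808.2727272727

review_id=2: ✓ → 1378
review_id=3: ✓ → 965
review_id=4: ✗
review_id=5: ✓ → 712
review_id=6: ✗
review_id=7: ✓ → 211
review_id=8: ✓ → 828
review_id=9: ✓ → 1251
review_id=10: ✓ → 106
review_id=11: ✓ → 1201
review_id=12: ✓ → 814
review_id=13: ✓ → 1407
review_id=14: ✗
review_id=15: ✓ → 18
verified_avg = (1378 + 965 + 712 + 211 + 828 + 1251 + 106 + 1201 + 814 + 1407 + 18) / 11 = 808.2727272727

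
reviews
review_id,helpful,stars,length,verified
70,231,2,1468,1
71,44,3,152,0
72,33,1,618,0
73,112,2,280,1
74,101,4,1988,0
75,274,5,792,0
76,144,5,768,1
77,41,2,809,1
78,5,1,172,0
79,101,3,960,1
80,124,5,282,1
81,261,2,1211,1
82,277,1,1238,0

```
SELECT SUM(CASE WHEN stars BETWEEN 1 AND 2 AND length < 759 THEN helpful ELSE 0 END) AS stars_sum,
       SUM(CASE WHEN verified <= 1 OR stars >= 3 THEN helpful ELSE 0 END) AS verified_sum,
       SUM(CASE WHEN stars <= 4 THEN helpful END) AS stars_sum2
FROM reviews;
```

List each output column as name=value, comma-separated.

stars_sum=150, verified_sum=1748, stars_sum2=1206

[stars_sum: stars BETWEEN 1 AND 2 AND length < 759]
review_id=70: ✗
review_id=71: ✗
review_id=72: ✓ → 33
review_id=73: ✓ → 112
review_id=74: ✗
review_id=75: ✗
review_id=76: ✗
review_id=77: ✗
review_id=78: ✓ → 5
review_id=79: ✗
review_id=80: ✗
review_id=81: ✗
review_id=82: ✗
stars_sum = 33 + 112 + 5 = 150
—
[verified_sum: verified <= 1 OR stars >= 3]
review_id=70: ✓ → 231
review_id=71: ✓ → 44
review_id=72: ✓ → 33
review_id=73: ✓ → 112
review_id=74: ✓ → 101
review_id=75: ✓ → 274
review_id=76: ✓ → 144
review_id=77: ✓ → 41
review_id=78: ✓ → 5
review_id=79: ✓ → 101
review_id=80: ✓ → 124
review_id=81: ✓ → 261
review_id=82: ✓ → 277
verified_sum = 231 + 44 + 33 + 112 + 101 + 274 + 144 + 41 + 5 + 101 + 124 + 261 + 277 = 1748
—
[stars_sum2: stars <= 4]
review_id=70: ✓ → 231
review_id=71: ✓ → 44
review_id=72: ✓ → 33
review_id=73: ✓ → 112
review_id=74: ✓ → 101
review_id=75: ✗
review_id=76: ✗
review_id=77: ✓ → 41
review_id=78: ✓ → 5
review_id=79: ✓ → 101
review_id=80: ✗
review_id=81: ✓ → 261
review_id=82: ✓ → 277
stars_sum2 = 231 + 44 + 33 + 112 + 101 + 41 + 5 + 101 + 261 + 277 = 1206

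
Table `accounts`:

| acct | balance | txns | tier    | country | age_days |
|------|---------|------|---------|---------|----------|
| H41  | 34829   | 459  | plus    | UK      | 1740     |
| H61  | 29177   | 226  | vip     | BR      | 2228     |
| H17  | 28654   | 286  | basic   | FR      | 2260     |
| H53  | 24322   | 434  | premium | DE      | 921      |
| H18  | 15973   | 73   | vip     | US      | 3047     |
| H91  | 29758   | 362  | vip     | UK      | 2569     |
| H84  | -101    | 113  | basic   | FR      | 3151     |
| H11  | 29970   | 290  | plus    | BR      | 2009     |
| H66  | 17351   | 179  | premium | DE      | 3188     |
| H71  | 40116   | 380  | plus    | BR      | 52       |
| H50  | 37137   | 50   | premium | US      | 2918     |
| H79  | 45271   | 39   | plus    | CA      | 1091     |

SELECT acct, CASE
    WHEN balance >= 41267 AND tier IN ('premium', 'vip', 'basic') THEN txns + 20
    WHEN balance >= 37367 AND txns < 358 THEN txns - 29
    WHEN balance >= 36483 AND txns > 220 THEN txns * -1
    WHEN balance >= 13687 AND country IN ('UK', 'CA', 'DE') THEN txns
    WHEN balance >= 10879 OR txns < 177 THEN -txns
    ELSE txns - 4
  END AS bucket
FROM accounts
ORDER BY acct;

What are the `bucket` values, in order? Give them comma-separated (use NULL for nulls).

acct=H11: balance >= 10879 OR txns < 177 → -290
acct=H17: balance >= 10879 OR txns < 177 → -286
acct=H18: balance >= 10879 OR txns < 177 → -73
acct=H41: balance >= 13687 AND country IN ('UK', 'CA', 'DE') → 459
acct=H50: balance >= 10879 OR txns < 177 → -50
acct=H53: balance >= 13687 AND country IN ('UK', 'CA', 'DE') → 434
acct=H61: balance >= 10879 OR txns < 177 → -226
acct=H66: balance >= 13687 AND country IN ('UK', 'CA', 'DE') → 179
acct=H71: balance >= 36483 AND txns > 220 → -380
acct=H79: balance >= 37367 AND txns < 358 → 10
acct=H84: balance >= 10879 OR txns < 177 → -113
acct=H91: balance >= 13687 AND country IN ('UK', 'CA', 'DE') → 362

-290, -286, -73, 459, -50, 434, -226, 179, -380, 10, -113, 362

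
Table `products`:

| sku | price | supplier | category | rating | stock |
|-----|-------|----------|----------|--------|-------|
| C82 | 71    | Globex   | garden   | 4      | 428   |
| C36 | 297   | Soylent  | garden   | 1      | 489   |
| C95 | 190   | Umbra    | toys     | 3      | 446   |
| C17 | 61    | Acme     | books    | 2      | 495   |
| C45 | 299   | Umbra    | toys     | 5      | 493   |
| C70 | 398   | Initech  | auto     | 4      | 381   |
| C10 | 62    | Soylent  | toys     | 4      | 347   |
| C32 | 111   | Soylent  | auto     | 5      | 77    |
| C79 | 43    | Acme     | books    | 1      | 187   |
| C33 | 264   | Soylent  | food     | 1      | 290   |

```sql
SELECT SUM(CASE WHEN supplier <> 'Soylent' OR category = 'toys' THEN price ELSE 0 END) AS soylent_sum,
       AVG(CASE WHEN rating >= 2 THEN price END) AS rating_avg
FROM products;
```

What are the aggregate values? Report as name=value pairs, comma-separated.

[soylent_sum: supplier <> 'Soylent' OR category = 'toys']
sku=C82: ✓ → 71
sku=C36: ✗
sku=C95: ✓ → 190
sku=C17: ✓ → 61
sku=C45: ✓ → 299
sku=C70: ✓ → 398
sku=C10: ✓ → 62
sku=C32: ✗
sku=C79: ✓ → 43
sku=C33: ✗
soylent_sum = 71 + 190 + 61 + 299 + 398 + 62 + 43 = 1124
—
[rating_avg: rating >= 2]
sku=C82: ✓ → 71
sku=C36: ✗
sku=C95: ✓ → 190
sku=C17: ✓ → 61
sku=C45: ✓ → 299
sku=C70: ✓ → 398
sku=C10: ✓ → 62
sku=C32: ✓ → 111
sku=C79: ✗
sku=C33: ✗
rating_avg = (71 + 190 + 61 + 299 + 398 + 62 + 111) / 7 = 170.2857142857

soylent_sum=1124, rating_avg=170.2857142857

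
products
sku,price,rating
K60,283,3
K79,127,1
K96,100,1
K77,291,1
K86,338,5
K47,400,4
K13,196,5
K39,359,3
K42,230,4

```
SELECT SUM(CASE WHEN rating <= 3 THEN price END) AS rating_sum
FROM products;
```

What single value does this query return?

1160

sku=K60: ✓ → 283
sku=K79: ✓ → 127
sku=K96: ✓ → 100
sku=K77: ✓ → 291
sku=K86: ✗
sku=K47: ✗
sku=K13: ✗
sku=K39: ✓ → 359
sku=K42: ✗
rating_sum = 283 + 127 + 100 + 291 + 359 = 1160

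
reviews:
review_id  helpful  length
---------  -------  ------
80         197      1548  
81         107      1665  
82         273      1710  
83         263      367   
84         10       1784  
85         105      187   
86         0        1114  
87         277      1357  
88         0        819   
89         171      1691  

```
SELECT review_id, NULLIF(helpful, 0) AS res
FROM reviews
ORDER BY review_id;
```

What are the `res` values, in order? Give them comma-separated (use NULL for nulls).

197, 107, 273, 263, 10, 105, NULL, 277, NULL, 171

review_id=80: helpful=197 vs 0: differ → 197
review_id=81: helpful=107 vs 0: differ → 107
review_id=82: helpful=273 vs 0: differ → 273
review_id=83: helpful=263 vs 0: differ → 263
review_id=84: helpful=10 vs 0: differ → 10
review_id=85: helpful=105 vs 0: differ → 105
review_id=86: helpful=0 vs 0: equal → NULL
review_id=87: helpful=277 vs 0: differ → 277
review_id=88: helpful=0 vs 0: equal → NULL
review_id=89: helpful=171 vs 0: differ → 171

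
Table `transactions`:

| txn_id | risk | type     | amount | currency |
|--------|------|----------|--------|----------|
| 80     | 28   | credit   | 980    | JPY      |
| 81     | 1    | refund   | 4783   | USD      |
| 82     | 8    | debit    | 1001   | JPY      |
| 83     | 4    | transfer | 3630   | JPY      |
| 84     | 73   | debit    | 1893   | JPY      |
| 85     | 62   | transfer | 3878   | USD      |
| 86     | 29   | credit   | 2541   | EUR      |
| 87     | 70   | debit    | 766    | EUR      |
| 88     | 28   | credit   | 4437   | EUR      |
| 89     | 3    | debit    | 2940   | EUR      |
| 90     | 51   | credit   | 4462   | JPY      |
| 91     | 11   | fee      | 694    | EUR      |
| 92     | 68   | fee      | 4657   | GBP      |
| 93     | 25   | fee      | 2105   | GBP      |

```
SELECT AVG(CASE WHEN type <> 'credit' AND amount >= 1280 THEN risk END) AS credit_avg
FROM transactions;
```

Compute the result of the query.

txn_id=80: ✗
txn_id=81: ✓ → 1
txn_id=82: ✗
txn_id=83: ✓ → 4
txn_id=84: ✓ → 73
txn_id=85: ✓ → 62
txn_id=86: ✗
txn_id=87: ✗
txn_id=88: ✗
txn_id=89: ✓ → 3
txn_id=90: ✗
txn_id=91: ✗
txn_id=92: ✓ → 68
txn_id=93: ✓ → 25
credit_avg = (1 + 4 + 73 + 62 + 3 + 68 + 25) / 7 = 33.7142857143

33.7142857143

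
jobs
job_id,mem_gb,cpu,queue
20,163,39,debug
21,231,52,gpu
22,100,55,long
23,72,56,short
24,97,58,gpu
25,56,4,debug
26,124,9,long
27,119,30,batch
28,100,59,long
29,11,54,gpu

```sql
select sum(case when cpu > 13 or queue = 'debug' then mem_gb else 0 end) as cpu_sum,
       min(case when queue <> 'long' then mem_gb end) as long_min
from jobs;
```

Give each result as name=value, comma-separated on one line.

cpu_sum=949, long_min=11

[cpu_sum: cpu > 13 or queue = 'debug']
job_id=20: ✓ → 163
job_id=21: ✓ → 231
job_id=22: ✓ → 100
job_id=23: ✓ → 72
job_id=24: ✓ → 97
job_id=25: ✓ → 56
job_id=26: ✗
job_id=27: ✓ → 119
job_id=28: ✓ → 100
job_id=29: ✓ → 11
cpu_sum = 163 + 231 + 100 + 72 + 97 + 56 + 119 + 100 + 11 = 949
—
[long_min: queue <> 'long']
job_id=20: ✓ → 163
job_id=21: ✓ → 231
job_id=22: ✗
job_id=23: ✓ → 72
job_id=24: ✓ → 97
job_id=25: ✓ → 56
job_id=26: ✗
job_id=27: ✓ → 119
job_id=28: ✗
job_id=29: ✓ → 11
long_min = MIN(163, 231, 72, 97, 56, 119, 11) = 11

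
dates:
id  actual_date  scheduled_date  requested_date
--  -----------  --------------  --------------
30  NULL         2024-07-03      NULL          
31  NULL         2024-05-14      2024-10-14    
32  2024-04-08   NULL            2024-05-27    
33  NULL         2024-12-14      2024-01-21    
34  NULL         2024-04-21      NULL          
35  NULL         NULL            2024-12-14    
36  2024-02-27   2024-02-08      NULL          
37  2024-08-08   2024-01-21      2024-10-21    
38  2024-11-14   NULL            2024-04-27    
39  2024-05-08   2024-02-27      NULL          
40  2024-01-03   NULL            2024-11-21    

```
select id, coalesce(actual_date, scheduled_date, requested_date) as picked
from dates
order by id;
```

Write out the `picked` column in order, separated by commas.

2024-07-03, 2024-05-14, 2024-04-08, 2024-12-14, 2024-04-21, 2024-12-14, 2024-02-27, 2024-08-08, 2024-11-14, 2024-05-08, 2024-01-03

id=30: actual_date=NULL, scheduled_date=2024-07-03 → 2024-07-03
id=31: actual_date=NULL, scheduled_date=2024-05-14 → 2024-05-14
id=32: actual_date=2024-04-08 → 2024-04-08
id=33: actual_date=NULL, scheduled_date=2024-12-14 → 2024-12-14
id=34: actual_date=NULL, scheduled_date=2024-04-21 → 2024-04-21
id=35: actual_date=NULL, scheduled_date=NULL, requested_date=2024-12-14 → 2024-12-14
id=36: actual_date=2024-02-27 → 2024-02-27
id=37: actual_date=2024-08-08 → 2024-08-08
id=38: actual_date=2024-11-14 → 2024-11-14
id=39: actual_date=2024-05-08 → 2024-05-08
id=40: actual_date=2024-01-03 → 2024-01-03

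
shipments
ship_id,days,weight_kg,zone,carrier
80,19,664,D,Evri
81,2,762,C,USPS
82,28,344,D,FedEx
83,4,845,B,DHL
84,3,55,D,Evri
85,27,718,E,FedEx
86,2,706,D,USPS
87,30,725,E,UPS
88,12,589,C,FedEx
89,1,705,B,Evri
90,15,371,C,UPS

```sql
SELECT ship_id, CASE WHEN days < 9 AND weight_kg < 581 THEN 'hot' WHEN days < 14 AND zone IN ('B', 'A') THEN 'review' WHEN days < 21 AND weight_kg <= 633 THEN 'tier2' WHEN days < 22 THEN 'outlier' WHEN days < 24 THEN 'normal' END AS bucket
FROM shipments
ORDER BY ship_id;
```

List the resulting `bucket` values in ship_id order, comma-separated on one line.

outlier, outlier, NULL, review, hot, NULL, outlier, NULL, tier2, review, tier2

ship_id=80: days < 22 → outlier
ship_id=81: days < 22 → outlier
ship_id=82: (no match → NULL) → NULL
ship_id=83: days < 14 AND zone IN ('B', 'A') → review
ship_id=84: days < 9 AND weight_kg < 581 → hot
ship_id=85: (no match → NULL) → NULL
ship_id=86: days < 22 → outlier
ship_id=87: (no match → NULL) → NULL
ship_id=88: days < 21 AND weight_kg <= 633 → tier2
ship_id=89: days < 14 AND zone IN ('B', 'A') → review
ship_id=90: days < 21 AND weight_kg <= 633 → tier2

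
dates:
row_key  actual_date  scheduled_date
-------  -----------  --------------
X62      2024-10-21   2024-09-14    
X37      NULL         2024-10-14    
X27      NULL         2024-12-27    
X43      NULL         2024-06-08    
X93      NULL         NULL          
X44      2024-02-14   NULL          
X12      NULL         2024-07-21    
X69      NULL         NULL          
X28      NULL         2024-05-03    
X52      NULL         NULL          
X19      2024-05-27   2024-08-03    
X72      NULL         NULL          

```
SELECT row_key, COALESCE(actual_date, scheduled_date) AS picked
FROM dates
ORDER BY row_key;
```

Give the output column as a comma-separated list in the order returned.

2024-07-21, 2024-05-27, 2024-12-27, 2024-05-03, 2024-10-14, 2024-06-08, 2024-02-14, NULL, 2024-10-21, NULL, NULL, NULL

row_key=X12: actual_date=NULL, scheduled_date=2024-07-21 → 2024-07-21
row_key=X19: actual_date=2024-05-27 → 2024-05-27
row_key=X27: actual_date=NULL, scheduled_date=2024-12-27 → 2024-12-27
row_key=X28: actual_date=NULL, scheduled_date=2024-05-03 → 2024-05-03
row_key=X37: actual_date=NULL, scheduled_date=2024-10-14 → 2024-10-14
row_key=X43: actual_date=NULL, scheduled_date=2024-06-08 → 2024-06-08
row_key=X44: actual_date=2024-02-14 → 2024-02-14
row_key=X52: actual_date=NULL, scheduled_date=NULL (all NULL) → NULL
row_key=X62: actual_date=2024-10-21 → 2024-10-21
row_key=X69: actual_date=NULL, scheduled_date=NULL (all NULL) → NULL
row_key=X72: actual_date=NULL, scheduled_date=NULL (all NULL) → NULL
row_key=X93: actual_date=NULL, scheduled_date=NULL (all NULL) → NULL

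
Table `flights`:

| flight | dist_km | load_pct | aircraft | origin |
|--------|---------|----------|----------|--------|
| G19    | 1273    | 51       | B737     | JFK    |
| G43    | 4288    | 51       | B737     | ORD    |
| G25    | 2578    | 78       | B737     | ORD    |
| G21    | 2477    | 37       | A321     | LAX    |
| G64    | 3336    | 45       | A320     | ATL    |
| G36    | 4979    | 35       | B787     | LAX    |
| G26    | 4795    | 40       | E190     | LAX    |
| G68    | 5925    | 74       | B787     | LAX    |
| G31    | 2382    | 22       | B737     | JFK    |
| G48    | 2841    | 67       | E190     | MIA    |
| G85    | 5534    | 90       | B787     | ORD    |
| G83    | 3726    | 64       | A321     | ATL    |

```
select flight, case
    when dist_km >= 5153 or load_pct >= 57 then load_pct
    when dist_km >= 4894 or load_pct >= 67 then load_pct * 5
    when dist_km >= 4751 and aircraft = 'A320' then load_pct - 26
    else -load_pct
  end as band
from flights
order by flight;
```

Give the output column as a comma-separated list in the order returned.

flight=G19: ELSE → -51
flight=G21: ELSE → -37
flight=G25: dist_km >= 5153 or load_pct >= 57 → 78
flight=G26: ELSE → -40
flight=G31: ELSE → -22
flight=G36: dist_km >= 4894 or load_pct >= 67 → 175
flight=G43: ELSE → -51
flight=G48: dist_km >= 5153 or load_pct >= 57 → 67
flight=G64: ELSE → -45
flight=G68: dist_km >= 5153 or load_pct >= 57 → 74
flight=G83: dist_km >= 5153 or load_pct >= 57 → 64
flight=G85: dist_km >= 5153 or load_pct >= 57 → 90

-51, -37, 78, -40, -22, 175, -51, 67, -45, 74, 64, 90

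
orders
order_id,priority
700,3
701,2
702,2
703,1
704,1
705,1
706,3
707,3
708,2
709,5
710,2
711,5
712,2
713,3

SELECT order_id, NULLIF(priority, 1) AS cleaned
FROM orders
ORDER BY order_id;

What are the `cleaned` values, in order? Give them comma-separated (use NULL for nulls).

3, 2, 2, NULL, NULL, NULL, 3, 3, 2, 5, 2, 5, 2, 3

order_id=700: priority=3 vs 1: differ → 3
order_id=701: priority=2 vs 1: differ → 2
order_id=702: priority=2 vs 1: differ → 2
order_id=703: priority=1 vs 1: equal → NULL
order_id=704: priority=1 vs 1: equal → NULL
order_id=705: priority=1 vs 1: equal → NULL
order_id=706: priority=3 vs 1: differ → 3
order_id=707: priority=3 vs 1: differ → 3
order_id=708: priority=2 vs 1: differ → 2
order_id=709: priority=5 vs 1: differ → 5
order_id=710: priority=2 vs 1: differ → 2
order_id=711: priority=5 vs 1: differ → 5
order_id=712: priority=2 vs 1: differ → 2
order_id=713: priority=3 vs 1: differ → 3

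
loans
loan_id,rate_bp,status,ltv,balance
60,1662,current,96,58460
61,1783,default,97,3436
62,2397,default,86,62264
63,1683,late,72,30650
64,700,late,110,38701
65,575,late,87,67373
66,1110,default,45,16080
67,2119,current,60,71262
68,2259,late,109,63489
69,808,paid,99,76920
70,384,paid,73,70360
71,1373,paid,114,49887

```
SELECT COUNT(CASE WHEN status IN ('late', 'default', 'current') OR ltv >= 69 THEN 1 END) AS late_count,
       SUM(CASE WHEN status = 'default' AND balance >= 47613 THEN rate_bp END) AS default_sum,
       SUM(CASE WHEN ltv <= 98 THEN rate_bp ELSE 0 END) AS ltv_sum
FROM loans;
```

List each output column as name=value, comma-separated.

[late_count: status IN ('late', 'default', 'current') OR ltv >= 69]
loan_id=60: ✓ → 1
loan_id=61: ✓ → 1
loan_id=62: ✓ → 1
loan_id=63: ✓ → 1
loan_id=64: ✓ → 1
loan_id=65: ✓ → 1
loan_id=66: ✓ → 1
loan_id=67: ✓ → 1
loan_id=68: ✓ → 1
loan_id=69: ✓ → 1
loan_id=70: ✓ → 1
loan_id=71: ✓ → 1
late_count = COUNT(1, 1, 1, 1, 1, 1, 1, 1, 1, 1, 1, 1) = 12
—
[default_sum: status = 'default' AND balance >= 47613]
loan_id=60: ✗
loan_id=61: ✗
loan_id=62: ✓ → 2397
loan_id=63: ✗
loan_id=64: ✗
loan_id=65: ✗
loan_id=66: ✗
loan_id=67: ✗
loan_id=68: ✗
loan_id=69: ✗
loan_id=70: ✗
loan_id=71: ✗
default_sum = 2397
—
[ltv_sum: ltv <= 98]
loan_id=60: ✓ → 1662
loan_id=61: ✓ → 1783
loan_id=62: ✓ → 2397
loan_id=63: ✓ → 1683
loan_id=64: ✗
loan_id=65: ✓ → 575
loan_id=66: ✓ → 1110
loan_id=67: ✓ → 2119
loan_id=68: ✗
loan_id=69: ✗
loan_id=70: ✓ → 384
loan_id=71: ✗
ltv_sum = 1662 + 1783 + 2397 + 1683 + 575 + 1110 + 2119 + 384 = 11713

late_count=12, default_sum=2397, ltv_sum=11713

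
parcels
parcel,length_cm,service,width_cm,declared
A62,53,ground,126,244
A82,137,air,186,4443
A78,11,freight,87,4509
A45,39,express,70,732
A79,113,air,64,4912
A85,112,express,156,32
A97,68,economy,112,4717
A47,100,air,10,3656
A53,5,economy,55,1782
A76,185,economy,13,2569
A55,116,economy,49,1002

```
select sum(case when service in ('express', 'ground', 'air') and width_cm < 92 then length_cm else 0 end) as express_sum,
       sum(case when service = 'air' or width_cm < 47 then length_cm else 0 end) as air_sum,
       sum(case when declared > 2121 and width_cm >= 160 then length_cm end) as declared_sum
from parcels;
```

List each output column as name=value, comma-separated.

express_sum=252, air_sum=535, declared_sum=137

[express_sum: service in ('express', 'ground', 'air') and width_cm < 92]
parcel=A62: ✗
parcel=A82: ✗
parcel=A78: ✗
parcel=A45: ✓ → 39
parcel=A79: ✓ → 113
parcel=A85: ✗
parcel=A97: ✗
parcel=A47: ✓ → 100
parcel=A53: ✗
parcel=A76: ✗
parcel=A55: ✗
express_sum = 39 + 113 + 100 = 252
—
[air_sum: service = 'air' or width_cm < 47]
parcel=A62: ✗
parcel=A82: ✓ → 137
parcel=A78: ✗
parcel=A45: ✗
parcel=A79: ✓ → 113
parcel=A85: ✗
parcel=A97: ✗
parcel=A47: ✓ → 100
parcel=A53: ✗
parcel=A76: ✓ → 185
parcel=A55: ✗
air_sum = 137 + 113 + 100 + 185 = 535
—
[declared_sum: declared > 2121 and width_cm >= 160]
parcel=A62: ✗
parcel=A82: ✓ → 137
parcel=A78: ✗
parcel=A45: ✗
parcel=A79: ✗
parcel=A85: ✗
parcel=A97: ✗
parcel=A47: ✗
parcel=A53: ✗
parcel=A76: ✗
parcel=A55: ✗
declared_sum = 137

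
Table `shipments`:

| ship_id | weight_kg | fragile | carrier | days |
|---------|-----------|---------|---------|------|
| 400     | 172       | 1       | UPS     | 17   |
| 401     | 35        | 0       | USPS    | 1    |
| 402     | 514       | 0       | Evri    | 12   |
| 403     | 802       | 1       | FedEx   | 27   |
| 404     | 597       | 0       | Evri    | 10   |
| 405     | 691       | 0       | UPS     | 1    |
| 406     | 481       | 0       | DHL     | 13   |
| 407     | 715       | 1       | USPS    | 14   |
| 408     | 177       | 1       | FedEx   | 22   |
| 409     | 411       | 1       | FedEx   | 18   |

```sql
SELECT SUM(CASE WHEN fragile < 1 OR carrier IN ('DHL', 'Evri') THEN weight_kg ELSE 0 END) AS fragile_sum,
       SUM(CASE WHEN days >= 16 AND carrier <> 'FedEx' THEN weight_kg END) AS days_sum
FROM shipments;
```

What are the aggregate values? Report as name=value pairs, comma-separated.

fragile_sum=2318, days_sum=172

[fragile_sum: fragile < 1 OR carrier IN ('DHL', 'Evri')]
ship_id=400: ✗
ship_id=401: ✓ → 35
ship_id=402: ✓ → 514
ship_id=403: ✗
ship_id=404: ✓ → 597
ship_id=405: ✓ → 691
ship_id=406: ✓ → 481
ship_id=407: ✗
ship_id=408: ✗
ship_id=409: ✗
fragile_sum = 35 + 514 + 597 + 691 + 481 = 2318
—
[days_sum: days >= 16 AND carrier <> 'FedEx']
ship_id=400: ✓ → 172
ship_id=401: ✗
ship_id=402: ✗
ship_id=403: ✗
ship_id=404: ✗
ship_id=405: ✗
ship_id=406: ✗
ship_id=407: ✗
ship_id=408: ✗
ship_id=409: ✗
days_sum = 172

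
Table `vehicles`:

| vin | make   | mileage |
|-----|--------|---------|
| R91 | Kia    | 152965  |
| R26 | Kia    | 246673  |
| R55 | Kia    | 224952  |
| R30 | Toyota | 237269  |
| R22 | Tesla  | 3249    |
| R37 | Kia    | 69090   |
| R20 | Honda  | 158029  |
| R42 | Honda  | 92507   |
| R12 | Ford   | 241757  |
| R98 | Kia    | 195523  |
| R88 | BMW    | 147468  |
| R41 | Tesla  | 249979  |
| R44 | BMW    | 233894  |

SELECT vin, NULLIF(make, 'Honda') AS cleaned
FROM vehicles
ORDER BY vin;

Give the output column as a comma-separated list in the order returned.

Ford, NULL, Tesla, Kia, Toyota, Kia, Tesla, NULL, BMW, Kia, BMW, Kia, Kia

vin=R12: make=Ford vs Honda: differ → Ford
vin=R20: make=Honda vs Honda: equal → NULL
vin=R22: make=Tesla vs Honda: differ → Tesla
vin=R26: make=Kia vs Honda: differ → Kia
vin=R30: make=Toyota vs Honda: differ → Toyota
vin=R37: make=Kia vs Honda: differ → Kia
vin=R41: make=Tesla vs Honda: differ → Tesla
vin=R42: make=Honda vs Honda: equal → NULL
vin=R44: make=BMW vs Honda: differ → BMW
vin=R55: make=Kia vs Honda: differ → Kia
vin=R88: make=BMW vs Honda: differ → BMW
vin=R91: make=Kia vs Honda: differ → Kia
vin=R98: make=Kia vs Honda: differ → Kia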